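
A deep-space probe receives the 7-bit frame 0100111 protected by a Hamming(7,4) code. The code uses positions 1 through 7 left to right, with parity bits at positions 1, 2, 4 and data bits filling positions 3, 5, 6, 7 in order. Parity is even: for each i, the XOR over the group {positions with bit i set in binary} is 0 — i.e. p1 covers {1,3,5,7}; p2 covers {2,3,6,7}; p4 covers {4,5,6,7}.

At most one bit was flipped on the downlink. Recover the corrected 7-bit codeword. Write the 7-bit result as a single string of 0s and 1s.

0100101

s1 (pos 1,3,5,7): 0⊕0⊕1⊕1 = 0
s2 (pos 2,3,6,7): 1⊕0⊕1⊕1 = 1
s4 (pos 4,5,6,7): 0⊕1⊕1⊕1 = 1
Syndrome s4…s1 = 110 → error at position 6.
Flip position 6: 0100111 → 0100101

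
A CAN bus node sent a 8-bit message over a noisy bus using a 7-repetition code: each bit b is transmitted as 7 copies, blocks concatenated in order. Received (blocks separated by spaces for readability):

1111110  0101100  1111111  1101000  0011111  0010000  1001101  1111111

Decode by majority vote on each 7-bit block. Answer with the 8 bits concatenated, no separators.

10101011

Block 1 (1111110): 6 ones → 1
Block 2 (0101100): 3 ones → 0
Block 3 (1111111): 7 ones → 1
Block 4 (1101000): 3 ones → 0
Block 5 (0011111): 5 ones → 1
Block 6 (0010000): 1 one → 0
Block 7 (1001101): 4 ones → 1
Block 8 (1111111): 7 ones → 1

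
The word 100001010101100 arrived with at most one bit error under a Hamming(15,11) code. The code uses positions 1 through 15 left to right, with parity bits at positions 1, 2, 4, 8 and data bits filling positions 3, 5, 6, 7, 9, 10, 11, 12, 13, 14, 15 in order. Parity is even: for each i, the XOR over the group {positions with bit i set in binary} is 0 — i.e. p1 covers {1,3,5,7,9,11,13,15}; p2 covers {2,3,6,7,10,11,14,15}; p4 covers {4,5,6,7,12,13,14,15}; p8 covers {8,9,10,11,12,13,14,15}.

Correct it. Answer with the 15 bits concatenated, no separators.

s1 (pos 1,3,5,7,9,11,13,15): 1⊕0⊕0⊕0⊕0⊕0⊕1⊕0 = 0
s2 (pos 2,3,6,7,10,11,14,15): 0⊕0⊕1⊕0⊕1⊕0⊕0⊕0 = 0
s4 (pos 4,5,6,7,12,13,14,15): 0⊕0⊕1⊕0⊕1⊕1⊕0⊕0 = 1
s8 (pos 8,9,10,11,12,13,14,15): 1⊕0⊕1⊕0⊕1⊕1⊕0⊕0 = 0
Syndrome s8…s1 = 0100 → error at position 4.
Flip position 4: 100001010101100 → 100101010101100

100101010101100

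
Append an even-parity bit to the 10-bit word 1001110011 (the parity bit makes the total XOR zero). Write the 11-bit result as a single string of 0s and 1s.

XOR of the 10 data bits: 1⊕0⊕0⊕1⊕1⊕1⊕0⊕0⊕1⊕1 = 0
Parity bit = 0 (so all 11 bits XOR to 0).

10011100110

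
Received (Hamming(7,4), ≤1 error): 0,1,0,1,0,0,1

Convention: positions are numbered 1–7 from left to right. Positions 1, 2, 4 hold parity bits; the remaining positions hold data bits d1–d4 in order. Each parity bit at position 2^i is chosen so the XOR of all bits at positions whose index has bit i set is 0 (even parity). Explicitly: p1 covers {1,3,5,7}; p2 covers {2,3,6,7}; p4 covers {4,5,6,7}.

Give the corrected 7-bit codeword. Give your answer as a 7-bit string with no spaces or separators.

s1 (pos 1,3,5,7): 0⊕0⊕0⊕1 = 1
s2 (pos 2,3,6,7): 1⊕0⊕0⊕1 = 0
s4 (pos 4,5,6,7): 1⊕0⊕0⊕1 = 0
Syndrome s4…s1 = 001 → error at position 1.
Flip position 1: 0101001 → 1101001

1101001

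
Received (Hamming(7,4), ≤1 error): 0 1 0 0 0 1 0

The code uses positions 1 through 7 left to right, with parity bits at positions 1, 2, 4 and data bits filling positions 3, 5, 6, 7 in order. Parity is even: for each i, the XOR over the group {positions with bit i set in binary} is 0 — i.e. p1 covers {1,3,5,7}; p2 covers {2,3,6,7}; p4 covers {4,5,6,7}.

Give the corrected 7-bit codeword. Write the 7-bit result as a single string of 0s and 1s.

s1 (pos 1,3,5,7): 0⊕0⊕0⊕0 = 0
s2 (pos 2,3,6,7): 1⊕0⊕1⊕0 = 0
s4 (pos 4,5,6,7): 0⊕0⊕1⊕0 = 1
Syndrome s4…s1 = 100 → error at position 4.
Flip position 4: 0100010 → 0101010

0101010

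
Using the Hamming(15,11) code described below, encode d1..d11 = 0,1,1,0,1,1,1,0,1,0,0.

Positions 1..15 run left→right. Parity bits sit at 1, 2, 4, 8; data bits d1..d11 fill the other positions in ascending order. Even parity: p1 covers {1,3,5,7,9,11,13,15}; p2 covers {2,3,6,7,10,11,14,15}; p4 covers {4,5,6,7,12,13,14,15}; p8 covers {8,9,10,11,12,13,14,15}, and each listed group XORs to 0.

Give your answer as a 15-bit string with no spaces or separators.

Place data at non-parity positions: p1 p2 0 p4 1 1 0 p8 1 1 1 0 1 0 0
p1 (pos 1,3,5,7,9,11,13,15): XOR of data positions = 0⊕1⊕0⊕1⊕1⊕1⊕0 = 0
p2 (pos 2,3,6,7,10,11,14,15): XOR of data positions = 0⊕1⊕0⊕1⊕1⊕0⊕0 = 1
p4 (pos 4,5,6,7,12,13,14,15): XOR of data positions = 1⊕1⊕0⊕0⊕1⊕0⊕0 = 1
p8 (pos 8,9,10,11,12,13,14,15): XOR of data positions = 1⊕1⊕1⊕0⊕1⊕0⊕0 = 0
Codeword: 010111001110100

010111001110100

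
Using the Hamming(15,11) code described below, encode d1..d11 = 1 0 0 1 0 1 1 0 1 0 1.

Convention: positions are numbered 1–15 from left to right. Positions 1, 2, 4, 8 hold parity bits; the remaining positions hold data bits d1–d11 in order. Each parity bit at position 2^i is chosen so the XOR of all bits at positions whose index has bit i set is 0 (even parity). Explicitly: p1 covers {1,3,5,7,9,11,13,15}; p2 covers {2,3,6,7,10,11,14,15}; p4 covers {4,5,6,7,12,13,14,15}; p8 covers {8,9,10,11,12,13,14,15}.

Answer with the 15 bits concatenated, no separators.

111100100110101

Place data at non-parity positions: p1 p2 1 p4 0 0 1 p8 0 1 1 0 1 0 1
p1 (pos 1,3,5,7,9,11,13,15): XOR of data positions = 1⊕0⊕1⊕0⊕1⊕1⊕1 = 1
p2 (pos 2,3,6,7,10,11,14,15): XOR of data positions = 1⊕0⊕1⊕1⊕1⊕0⊕1 = 1
p4 (pos 4,5,6,7,12,13,14,15): XOR of data positions = 0⊕0⊕1⊕0⊕1⊕0⊕1 = 1
p8 (pos 8,9,10,11,12,13,14,15): XOR of data positions = 0⊕1⊕1⊕0⊕1⊕0⊕1 = 0
Codeword: 111100100110101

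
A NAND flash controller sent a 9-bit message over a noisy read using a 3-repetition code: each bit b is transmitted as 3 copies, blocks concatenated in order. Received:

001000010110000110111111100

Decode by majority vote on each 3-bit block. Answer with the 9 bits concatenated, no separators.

Block 1 (001): 1 one → 0
Block 2 (000): 0 ones → 0
Block 3 (010): 1 one → 0
Block 4 (110): 2 ones → 1
Block 5 (000): 0 ones → 0
Block 6 (110): 2 ones → 1
Block 7 (111): 3 ones → 1
Block 8 (111): 3 ones → 1
Block 9 (100): 1 one → 0

000101110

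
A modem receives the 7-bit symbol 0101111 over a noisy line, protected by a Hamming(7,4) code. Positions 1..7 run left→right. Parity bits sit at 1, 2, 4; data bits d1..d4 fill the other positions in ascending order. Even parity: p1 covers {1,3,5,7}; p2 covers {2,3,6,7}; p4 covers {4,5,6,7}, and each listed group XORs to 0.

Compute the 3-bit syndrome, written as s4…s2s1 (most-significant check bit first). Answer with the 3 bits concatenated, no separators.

s1 (pos 1,3,5,7): 0⊕0⊕1⊕1 = 0
s2 (pos 2,3,6,7): 1⊕0⊕1⊕1 = 1
s4 (pos 4,5,6,7): 1⊕1⊕1⊕1 = 0
Syndrome s4…s1 = 010 → error at position 2.

010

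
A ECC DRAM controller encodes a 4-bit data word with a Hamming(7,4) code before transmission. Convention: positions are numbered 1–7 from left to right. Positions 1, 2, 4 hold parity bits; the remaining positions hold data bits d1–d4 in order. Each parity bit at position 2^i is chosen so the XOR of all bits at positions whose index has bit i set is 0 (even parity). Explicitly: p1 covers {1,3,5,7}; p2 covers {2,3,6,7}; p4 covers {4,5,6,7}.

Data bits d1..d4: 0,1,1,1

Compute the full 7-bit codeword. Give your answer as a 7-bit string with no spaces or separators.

0001111

Place data at non-parity positions: p1 p2 0 p4 1 1 1
p1 (pos 1,3,5,7): XOR of data positions = 0⊕1⊕1 = 0
p2 (pos 2,3,6,7): XOR of data positions = 0⊕1⊕1 = 0
p4 (pos 4,5,6,7): XOR of data positions = 1⊕1⊕1 = 1
Codeword: 0001111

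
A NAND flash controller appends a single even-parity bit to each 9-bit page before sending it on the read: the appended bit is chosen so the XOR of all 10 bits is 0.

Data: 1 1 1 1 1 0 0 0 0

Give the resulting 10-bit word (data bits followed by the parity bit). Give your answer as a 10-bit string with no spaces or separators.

XOR of the 9 data bits: 1⊕1⊕1⊕1⊕1⊕0⊕0⊕0⊕0 = 1
Parity bit = 1 (so all 10 bits XOR to 0).

1111100001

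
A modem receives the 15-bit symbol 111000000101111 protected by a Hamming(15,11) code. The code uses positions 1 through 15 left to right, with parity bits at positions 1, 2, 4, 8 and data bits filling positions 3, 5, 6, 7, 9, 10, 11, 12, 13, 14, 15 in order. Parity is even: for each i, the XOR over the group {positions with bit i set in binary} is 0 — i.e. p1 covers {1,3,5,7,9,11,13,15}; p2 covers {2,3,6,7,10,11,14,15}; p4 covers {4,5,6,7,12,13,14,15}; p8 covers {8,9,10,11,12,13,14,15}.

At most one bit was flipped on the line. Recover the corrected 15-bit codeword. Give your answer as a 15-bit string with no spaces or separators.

111000000001111

s1 (pos 1,3,5,7,9,11,13,15): 1⊕1⊕0⊕0⊕0⊕0⊕1⊕1 = 0
s2 (pos 2,3,6,7,10,11,14,15): 1⊕1⊕0⊕0⊕1⊕0⊕1⊕1 = 1
s4 (pos 4,5,6,7,12,13,14,15): 0⊕0⊕0⊕0⊕1⊕1⊕1⊕1 = 0
s8 (pos 8,9,10,11,12,13,14,15): 0⊕0⊕1⊕0⊕1⊕1⊕1⊕1 = 1
Syndrome s8…s1 = 1010 → error at position 10.
Flip position 10: 111000000101111 → 111000000001111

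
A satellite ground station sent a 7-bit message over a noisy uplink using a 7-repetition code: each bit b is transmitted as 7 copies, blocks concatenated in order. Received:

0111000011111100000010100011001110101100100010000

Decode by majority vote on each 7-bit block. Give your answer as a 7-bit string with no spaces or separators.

Block 1 (0111000): 3 ones → 0
Block 2 (0111111): 6 ones → 1
Block 3 (0000001): 1 one → 0
Block 4 (0100011): 3 ones → 0
Block 5 (0011101): 4 ones → 1
Block 6 (0110010): 3 ones → 0
Block 7 (0010000): 1 one → 0

0100100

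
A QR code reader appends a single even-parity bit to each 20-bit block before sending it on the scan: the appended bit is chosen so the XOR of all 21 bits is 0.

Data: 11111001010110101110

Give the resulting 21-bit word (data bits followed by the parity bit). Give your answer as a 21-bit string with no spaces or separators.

111110010101101011101

XOR of the 20 data bits: 1⊕1⊕1⊕1⊕1⊕0⊕0⊕1⊕0⊕1⊕0⊕1⊕1⊕0⊕1⊕0⊕1⊕1⊕1⊕0 = 1
Parity bit = 1 (so all 21 bits XOR to 0).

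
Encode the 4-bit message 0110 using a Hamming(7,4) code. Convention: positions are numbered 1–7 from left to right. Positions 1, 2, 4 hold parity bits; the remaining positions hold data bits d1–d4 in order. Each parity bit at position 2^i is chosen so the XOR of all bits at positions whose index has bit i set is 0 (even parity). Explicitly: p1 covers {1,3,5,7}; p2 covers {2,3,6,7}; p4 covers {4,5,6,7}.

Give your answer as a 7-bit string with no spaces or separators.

Place data at non-parity positions: p1 p2 0 p4 1 1 0
p1 (pos 1,3,5,7): XOR of data positions = 0⊕1⊕0 = 1
p2 (pos 2,3,6,7): XOR of data positions = 0⊕1⊕0 = 1
p4 (pos 4,5,6,7): XOR of data positions = 1⊕1⊕0 = 0
Codeword: 1100110

1100110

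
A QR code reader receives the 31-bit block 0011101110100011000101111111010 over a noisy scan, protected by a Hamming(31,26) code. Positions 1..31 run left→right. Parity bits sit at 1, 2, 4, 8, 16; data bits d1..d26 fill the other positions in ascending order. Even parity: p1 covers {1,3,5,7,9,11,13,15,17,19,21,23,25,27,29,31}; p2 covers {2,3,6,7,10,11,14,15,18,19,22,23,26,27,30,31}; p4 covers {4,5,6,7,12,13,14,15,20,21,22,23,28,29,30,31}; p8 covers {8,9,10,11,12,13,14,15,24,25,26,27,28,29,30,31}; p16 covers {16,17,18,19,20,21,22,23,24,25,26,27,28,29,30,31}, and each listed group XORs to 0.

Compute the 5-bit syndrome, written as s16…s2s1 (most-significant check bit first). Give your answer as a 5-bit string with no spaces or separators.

00111

s1 (pos 1,3,5,7,9,11,13,15,17,19,21,23,25,27,29,31): 0⊕1⊕1⊕1⊕1⊕1⊕0⊕1⊕0⊕0⊕0⊕1⊕1⊕1⊕0⊕0 = 1
s2 (pos 2,3,6,7,10,11,14,15,18,19,22,23,26,27,30,31): 0⊕1⊕0⊕1⊕0⊕1⊕0⊕1⊕0⊕0⊕1⊕1⊕1⊕1⊕1⊕0 = 1
s4 (pos 4,5,6,7,12,13,14,15,20,21,22,23,28,29,30,31): 1⊕1⊕0⊕1⊕0⊕0⊕0⊕1⊕1⊕0⊕1⊕1⊕1⊕0⊕1⊕0 = 1
s8 (pos 8,9,10,11,12,13,14,15,24,25,26,27,28,29,30,31): 1⊕1⊕0⊕1⊕0⊕0⊕0⊕1⊕1⊕1⊕1⊕1⊕1⊕0⊕1⊕0 = 0
s16 (pos 16,17,18,19,20,21,22,23,24,25,26,27,28,29,30,31): 1⊕0⊕0⊕0⊕1⊕0⊕1⊕1⊕1⊕1⊕1⊕1⊕1⊕0⊕1⊕0 = 0
Syndrome s16…s1 = 00111 → error at position 7.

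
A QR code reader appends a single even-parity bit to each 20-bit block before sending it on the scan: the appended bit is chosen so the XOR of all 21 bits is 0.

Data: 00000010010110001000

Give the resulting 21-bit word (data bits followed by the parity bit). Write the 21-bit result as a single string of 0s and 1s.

000000100101100010001

XOR of the 20 data bits: 0⊕0⊕0⊕0⊕0⊕0⊕1⊕0⊕0⊕1⊕0⊕1⊕1⊕0⊕0⊕0⊕1⊕0⊕0⊕0 = 1
Parity bit = 1 (so all 21 bits XOR to 0).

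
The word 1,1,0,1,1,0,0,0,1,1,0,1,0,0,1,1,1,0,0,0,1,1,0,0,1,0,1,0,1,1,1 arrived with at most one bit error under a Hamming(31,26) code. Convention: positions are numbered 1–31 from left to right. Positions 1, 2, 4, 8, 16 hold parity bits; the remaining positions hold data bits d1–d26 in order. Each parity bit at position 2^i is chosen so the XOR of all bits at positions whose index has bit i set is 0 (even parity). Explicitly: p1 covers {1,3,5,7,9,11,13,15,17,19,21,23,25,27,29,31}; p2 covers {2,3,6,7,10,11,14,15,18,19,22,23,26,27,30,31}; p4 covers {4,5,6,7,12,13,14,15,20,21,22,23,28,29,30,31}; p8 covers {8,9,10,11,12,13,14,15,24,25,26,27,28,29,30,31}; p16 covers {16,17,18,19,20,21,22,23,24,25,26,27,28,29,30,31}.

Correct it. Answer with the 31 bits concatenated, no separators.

1101100011010011100011001010101

s1 (pos 1,3,5,7,9,11,13,15,17,19,21,23,25,27,29,31): 1⊕0⊕1⊕0⊕1⊕0⊕0⊕1⊕1⊕0⊕1⊕0⊕1⊕1⊕1⊕1 = 0
s2 (pos 2,3,6,7,10,11,14,15,18,19,22,23,26,27,30,31): 1⊕0⊕0⊕0⊕1⊕0⊕0⊕1⊕0⊕0⊕1⊕0⊕0⊕1⊕1⊕1 = 1
s4 (pos 4,5,6,7,12,13,14,15,20,21,22,23,28,29,30,31): 1⊕1⊕0⊕0⊕1⊕0⊕0⊕1⊕0⊕1⊕1⊕0⊕0⊕1⊕1⊕1 = 1
s8 (pos 8,9,10,11,12,13,14,15,24,25,26,27,28,29,30,31): 0⊕1⊕1⊕0⊕1⊕0⊕0⊕1⊕0⊕1⊕0⊕1⊕0⊕1⊕1⊕1 = 1
s16 (pos 16,17,18,19,20,21,22,23,24,25,26,27,28,29,30,31): 1⊕1⊕0⊕0⊕0⊕1⊕1⊕0⊕0⊕1⊕0⊕1⊕0⊕1⊕1⊕1 = 1
Syndrome s16…s1 = 11110 → error at position 30.
Flip position 30: 1101100011010011100011001010111 → 1101100011010011100011001010101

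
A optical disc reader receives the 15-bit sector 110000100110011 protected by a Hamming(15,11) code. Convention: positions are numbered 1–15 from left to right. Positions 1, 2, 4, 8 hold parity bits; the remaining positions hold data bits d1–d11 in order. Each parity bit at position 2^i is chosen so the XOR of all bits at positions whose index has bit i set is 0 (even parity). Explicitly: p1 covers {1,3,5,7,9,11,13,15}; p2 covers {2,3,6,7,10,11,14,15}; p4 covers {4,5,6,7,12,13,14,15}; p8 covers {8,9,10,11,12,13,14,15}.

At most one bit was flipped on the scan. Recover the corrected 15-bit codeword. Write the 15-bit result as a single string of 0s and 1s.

s1 (pos 1,3,5,7,9,11,13,15): 1⊕0⊕0⊕1⊕0⊕1⊕0⊕1 = 0
s2 (pos 2,3,6,7,10,11,14,15): 1⊕0⊕0⊕1⊕1⊕1⊕1⊕1 = 0
s4 (pos 4,5,6,7,12,13,14,15): 0⊕0⊕0⊕1⊕0⊕0⊕1⊕1 = 1
s8 (pos 8,9,10,11,12,13,14,15): 0⊕0⊕1⊕1⊕0⊕0⊕1⊕1 = 0
Syndrome s8…s1 = 0100 → error at position 4.
Flip position 4: 110000100110011 → 110100100110011

110100100110011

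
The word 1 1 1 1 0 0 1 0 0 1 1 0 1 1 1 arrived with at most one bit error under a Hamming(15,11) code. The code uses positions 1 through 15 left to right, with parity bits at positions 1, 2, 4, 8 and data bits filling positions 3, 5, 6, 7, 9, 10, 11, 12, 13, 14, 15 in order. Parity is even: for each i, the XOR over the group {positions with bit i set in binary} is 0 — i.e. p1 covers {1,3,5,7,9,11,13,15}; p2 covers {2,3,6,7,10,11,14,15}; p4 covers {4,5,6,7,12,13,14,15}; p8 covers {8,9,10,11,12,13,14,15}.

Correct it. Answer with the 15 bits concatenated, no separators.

s1 (pos 1,3,5,7,9,11,13,15): 1⊕1⊕0⊕1⊕0⊕1⊕1⊕1 = 0
s2 (pos 2,3,6,7,10,11,14,15): 1⊕1⊕0⊕1⊕1⊕1⊕1⊕1 = 1
s4 (pos 4,5,6,7,12,13,14,15): 1⊕0⊕0⊕1⊕0⊕1⊕1⊕1 = 1
s8 (pos 8,9,10,11,12,13,14,15): 0⊕0⊕1⊕1⊕0⊕1⊕1⊕1 = 1
Syndrome s8…s1 = 1110 → error at position 14.
Flip position 14: 111100100110111 → 111100100110101

111100100110101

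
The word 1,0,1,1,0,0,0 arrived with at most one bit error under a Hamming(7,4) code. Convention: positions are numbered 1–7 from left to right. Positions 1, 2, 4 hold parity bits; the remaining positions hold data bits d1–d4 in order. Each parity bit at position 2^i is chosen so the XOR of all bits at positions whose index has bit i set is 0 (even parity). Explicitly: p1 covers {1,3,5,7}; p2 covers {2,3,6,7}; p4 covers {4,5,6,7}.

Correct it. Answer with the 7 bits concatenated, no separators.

s1 (pos 1,3,5,7): 1⊕1⊕0⊕0 = 0
s2 (pos 2,3,6,7): 0⊕1⊕0⊕0 = 1
s4 (pos 4,5,6,7): 1⊕0⊕0⊕0 = 1
Syndrome s4…s1 = 110 → error at position 6.
Flip position 6: 1011000 → 1011010

1011010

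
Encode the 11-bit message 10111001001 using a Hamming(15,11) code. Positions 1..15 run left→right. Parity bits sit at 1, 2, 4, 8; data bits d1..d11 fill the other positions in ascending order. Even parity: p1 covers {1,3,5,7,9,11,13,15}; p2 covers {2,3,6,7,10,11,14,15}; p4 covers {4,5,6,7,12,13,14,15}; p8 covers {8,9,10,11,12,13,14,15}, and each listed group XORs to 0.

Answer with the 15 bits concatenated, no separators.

001001111001001

Place data at non-parity positions: p1 p2 1 p4 0 1 1 p8 1 0 0 1 0 0 1
p1 (pos 1,3,5,7,9,11,13,15): XOR of data positions = 1⊕0⊕1⊕1⊕0⊕0⊕1 = 0
p2 (pos 2,3,6,7,10,11,14,15): XOR of data positions = 1⊕1⊕1⊕0⊕0⊕0⊕1 = 0
p4 (pos 4,5,6,7,12,13,14,15): XOR of data positions = 0⊕1⊕1⊕1⊕0⊕0⊕1 = 0
p8 (pos 8,9,10,11,12,13,14,15): XOR of data positions = 1⊕0⊕0⊕1⊕0⊕0⊕1 = 1
Codeword: 001001111001001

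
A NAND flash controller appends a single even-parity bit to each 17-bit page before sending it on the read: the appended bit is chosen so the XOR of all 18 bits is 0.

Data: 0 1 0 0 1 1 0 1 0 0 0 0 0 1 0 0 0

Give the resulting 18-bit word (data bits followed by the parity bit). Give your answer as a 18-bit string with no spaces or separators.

010011010000010001

XOR of the 17 data bits: 0⊕1⊕0⊕0⊕1⊕1⊕0⊕1⊕0⊕0⊕0⊕0⊕0⊕1⊕0⊕0⊕0 = 1
Parity bit = 1 (so all 18 bits XOR to 0).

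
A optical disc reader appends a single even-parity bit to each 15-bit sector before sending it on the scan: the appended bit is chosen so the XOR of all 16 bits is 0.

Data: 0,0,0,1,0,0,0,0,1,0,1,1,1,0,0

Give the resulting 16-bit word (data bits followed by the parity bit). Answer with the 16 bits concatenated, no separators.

0001000010111001

XOR of the 15 data bits: 0⊕0⊕0⊕1⊕0⊕0⊕0⊕0⊕1⊕0⊕1⊕1⊕1⊕0⊕0 = 1
Parity bit = 1 (so all 16 bits XOR to 0).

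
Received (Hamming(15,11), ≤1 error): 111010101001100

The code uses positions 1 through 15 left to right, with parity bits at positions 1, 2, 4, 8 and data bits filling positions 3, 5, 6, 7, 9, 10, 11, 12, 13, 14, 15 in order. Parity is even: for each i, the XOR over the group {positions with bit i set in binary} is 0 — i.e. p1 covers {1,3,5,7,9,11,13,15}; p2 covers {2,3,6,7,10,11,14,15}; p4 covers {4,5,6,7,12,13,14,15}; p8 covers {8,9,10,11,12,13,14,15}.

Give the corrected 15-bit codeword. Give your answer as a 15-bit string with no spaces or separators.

111010101101100

s1 (pos 1,3,5,7,9,11,13,15): 1⊕1⊕1⊕1⊕1⊕0⊕1⊕0 = 0
s2 (pos 2,3,6,7,10,11,14,15): 1⊕1⊕0⊕1⊕0⊕0⊕0⊕0 = 1
s4 (pos 4,5,6,7,12,13,14,15): 0⊕1⊕0⊕1⊕1⊕1⊕0⊕0 = 0
s8 (pos 8,9,10,11,12,13,14,15): 0⊕1⊕0⊕0⊕1⊕1⊕0⊕0 = 1
Syndrome s8…s1 = 1010 → error at position 10.
Flip position 10: 111010101001100 → 111010101101100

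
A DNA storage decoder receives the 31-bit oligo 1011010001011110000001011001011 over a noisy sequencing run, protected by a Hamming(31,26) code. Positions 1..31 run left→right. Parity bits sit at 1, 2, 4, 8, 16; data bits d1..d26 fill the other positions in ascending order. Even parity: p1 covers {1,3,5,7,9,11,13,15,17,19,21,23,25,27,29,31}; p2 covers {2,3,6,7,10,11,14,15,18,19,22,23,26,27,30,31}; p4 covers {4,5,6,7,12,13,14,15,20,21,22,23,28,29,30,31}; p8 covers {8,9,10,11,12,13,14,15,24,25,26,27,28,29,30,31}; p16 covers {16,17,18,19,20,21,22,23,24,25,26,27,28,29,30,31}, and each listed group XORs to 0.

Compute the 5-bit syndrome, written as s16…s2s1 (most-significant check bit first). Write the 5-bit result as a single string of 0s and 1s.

00000

s1 (pos 1,3,5,7,9,11,13,15,17,19,21,23,25,27,29,31): 1⊕1⊕0⊕0⊕0⊕0⊕1⊕1⊕0⊕0⊕0⊕0⊕1⊕0⊕0⊕1 = 0
s2 (pos 2,3,6,7,10,11,14,15,18,19,22,23,26,27,30,31): 0⊕1⊕1⊕0⊕1⊕0⊕1⊕1⊕0⊕0⊕1⊕0⊕0⊕0⊕1⊕1 = 0
s4 (pos 4,5,6,7,12,13,14,15,20,21,22,23,28,29,30,31): 1⊕0⊕1⊕0⊕1⊕1⊕1⊕1⊕0⊕0⊕1⊕0⊕1⊕0⊕1⊕1 = 0
s8 (pos 8,9,10,11,12,13,14,15,24,25,26,27,28,29,30,31): 0⊕0⊕1⊕0⊕1⊕1⊕1⊕1⊕1⊕1⊕0⊕0⊕1⊕0⊕1⊕1 = 0
s16 (pos 16,17,18,19,20,21,22,23,24,25,26,27,28,29,30,31): 0⊕0⊕0⊕0⊕0⊕0⊕1⊕0⊕1⊕1⊕0⊕0⊕1⊕0⊕1⊕1 = 0
Syndrome s16…s1 = 00000 → no error.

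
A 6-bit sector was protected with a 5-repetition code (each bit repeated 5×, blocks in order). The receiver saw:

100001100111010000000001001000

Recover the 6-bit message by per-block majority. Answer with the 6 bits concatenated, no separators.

Block 1 (10000): 1 one → 0
Block 2 (11001): 3 ones → 1
Block 3 (11010): 3 ones → 1
Block 4 (00000): 0 ones → 0
Block 5 (00010): 1 one → 0
Block 6 (01000): 1 one → 0

011000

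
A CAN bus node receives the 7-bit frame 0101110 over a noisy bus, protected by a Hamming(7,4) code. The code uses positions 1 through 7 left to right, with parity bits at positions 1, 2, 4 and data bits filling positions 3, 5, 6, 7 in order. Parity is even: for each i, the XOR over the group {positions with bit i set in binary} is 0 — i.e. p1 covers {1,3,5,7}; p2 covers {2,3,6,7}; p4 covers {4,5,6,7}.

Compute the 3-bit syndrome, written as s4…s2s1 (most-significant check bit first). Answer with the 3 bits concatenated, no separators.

101

s1 (pos 1,3,5,7): 0⊕0⊕1⊕0 = 1
s2 (pos 2,3,6,7): 1⊕0⊕1⊕0 = 0
s4 (pos 4,5,6,7): 1⊕1⊕1⊕0 = 1
Syndrome s4…s1 = 101 → error at position 5.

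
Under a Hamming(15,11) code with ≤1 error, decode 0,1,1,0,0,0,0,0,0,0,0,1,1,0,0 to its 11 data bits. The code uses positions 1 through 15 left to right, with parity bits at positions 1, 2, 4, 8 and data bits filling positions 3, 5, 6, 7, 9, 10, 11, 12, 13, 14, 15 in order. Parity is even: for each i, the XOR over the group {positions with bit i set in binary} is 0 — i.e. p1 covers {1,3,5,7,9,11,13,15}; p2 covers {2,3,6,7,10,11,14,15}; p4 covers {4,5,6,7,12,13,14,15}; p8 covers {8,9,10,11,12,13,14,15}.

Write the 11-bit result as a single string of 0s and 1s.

s1 (pos 1,3,5,7,9,11,13,15): 0⊕1⊕0⊕0⊕0⊕0⊕1⊕0 = 0
s2 (pos 2,3,6,7,10,11,14,15): 1⊕1⊕0⊕0⊕0⊕0⊕0⊕0 = 0
s4 (pos 4,5,6,7,12,13,14,15): 0⊕0⊕0⊕0⊕1⊕1⊕0⊕0 = 0
s8 (pos 8,9,10,11,12,13,14,15): 0⊕0⊕0⊕0⊕1⊕1⊕0⊕0 = 0
Syndrome s8…s1 = 0000 → no error.
Read data bits from positions 3,5,6,7,9,10,11,12,13,14,15: 10000001100

10000001100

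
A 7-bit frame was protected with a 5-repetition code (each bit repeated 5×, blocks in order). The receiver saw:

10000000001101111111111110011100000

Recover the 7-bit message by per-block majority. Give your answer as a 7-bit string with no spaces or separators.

Block 1 (10000): 1 one → 0
Block 2 (00000): 0 ones → 0
Block 3 (11011): 4 ones → 1
Block 4 (11111): 5 ones → 1
Block 5 (11111): 5 ones → 1
Block 6 (00111): 3 ones → 1
Block 7 (00000): 0 ones → 0

0011110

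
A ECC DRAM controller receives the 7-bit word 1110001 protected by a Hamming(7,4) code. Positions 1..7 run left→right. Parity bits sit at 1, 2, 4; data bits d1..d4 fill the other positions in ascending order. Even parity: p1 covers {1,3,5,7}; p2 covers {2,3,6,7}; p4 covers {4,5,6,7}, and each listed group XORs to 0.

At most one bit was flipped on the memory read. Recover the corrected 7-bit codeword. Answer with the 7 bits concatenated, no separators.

s1 (pos 1,3,5,7): 1⊕1⊕0⊕1 = 1
s2 (pos 2,3,6,7): 1⊕1⊕0⊕1 = 1
s4 (pos 4,5,6,7): 0⊕0⊕0⊕1 = 1
Syndrome s4…s1 = 111 → error at position 7.
Flip position 7: 1110001 → 1110000

1110000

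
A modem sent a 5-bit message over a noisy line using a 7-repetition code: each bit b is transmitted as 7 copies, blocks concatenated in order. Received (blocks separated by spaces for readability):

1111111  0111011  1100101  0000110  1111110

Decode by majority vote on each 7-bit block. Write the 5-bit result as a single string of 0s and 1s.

11101

Block 1 (1111111): 7 ones → 1
Block 2 (0111011): 5 ones → 1
Block 3 (1100101): 4 ones → 1
Block 4 (0000110): 2 ones → 0
Block 5 (1111110): 6 ones → 1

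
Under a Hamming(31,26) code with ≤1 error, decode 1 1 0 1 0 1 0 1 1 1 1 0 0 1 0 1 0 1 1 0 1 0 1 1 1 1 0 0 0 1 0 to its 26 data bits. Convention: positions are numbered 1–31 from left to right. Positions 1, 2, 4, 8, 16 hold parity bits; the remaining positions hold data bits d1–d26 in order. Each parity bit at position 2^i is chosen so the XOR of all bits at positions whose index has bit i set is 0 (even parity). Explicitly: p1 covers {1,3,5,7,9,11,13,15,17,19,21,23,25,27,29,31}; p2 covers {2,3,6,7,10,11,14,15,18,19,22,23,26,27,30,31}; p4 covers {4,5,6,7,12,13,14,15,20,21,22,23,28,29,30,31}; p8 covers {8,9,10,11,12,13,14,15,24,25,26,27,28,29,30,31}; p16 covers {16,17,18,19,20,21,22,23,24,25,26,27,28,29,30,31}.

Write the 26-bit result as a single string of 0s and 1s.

s1 (pos 1,3,5,7,9,11,13,15,17,19,21,23,25,27,29,31): 1⊕0⊕0⊕0⊕1⊕1⊕0⊕0⊕0⊕1⊕1⊕1⊕1⊕0⊕0⊕0 = 1
s2 (pos 2,3,6,7,10,11,14,15,18,19,22,23,26,27,30,31): 1⊕0⊕1⊕0⊕1⊕1⊕1⊕0⊕1⊕1⊕0⊕1⊕1⊕0⊕1⊕0 = 0
s4 (pos 4,5,6,7,12,13,14,15,20,21,22,23,28,29,30,31): 1⊕0⊕1⊕0⊕0⊕0⊕1⊕0⊕0⊕1⊕0⊕1⊕0⊕0⊕1⊕0 = 0
s8 (pos 8,9,10,11,12,13,14,15,24,25,26,27,28,29,30,31): 1⊕1⊕1⊕1⊕0⊕0⊕1⊕0⊕1⊕1⊕1⊕0⊕0⊕0⊕1⊕0 = 1
s16 (pos 16,17,18,19,20,21,22,23,24,25,26,27,28,29,30,31): 1⊕0⊕1⊕1⊕0⊕1⊕0⊕1⊕1⊕1⊕1⊕0⊕0⊕0⊕1⊕0 = 1
Syndrome s16…s1 = 11001 → error at position 25.
Flip position 25: 1101010111100101011010111100010 → 1101010111100101011010110100010
Read data bits from positions 3,5,6,7,9,10,11,12,13,14,15,17,18,19,20,21,22,23,24,25,26,27,28,29,30,31: 00101110010011010110100010

00101110010011010110100010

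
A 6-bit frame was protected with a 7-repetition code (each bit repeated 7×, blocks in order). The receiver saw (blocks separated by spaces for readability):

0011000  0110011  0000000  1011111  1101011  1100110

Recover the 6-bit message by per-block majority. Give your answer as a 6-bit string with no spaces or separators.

010111

Block 1 (0011000): 2 ones → 0
Block 2 (0110011): 4 ones → 1
Block 3 (0000000): 0 ones → 0
Block 4 (1011111): 6 ones → 1
Block 5 (1101011): 5 ones → 1
Block 6 (1100110): 4 ones → 1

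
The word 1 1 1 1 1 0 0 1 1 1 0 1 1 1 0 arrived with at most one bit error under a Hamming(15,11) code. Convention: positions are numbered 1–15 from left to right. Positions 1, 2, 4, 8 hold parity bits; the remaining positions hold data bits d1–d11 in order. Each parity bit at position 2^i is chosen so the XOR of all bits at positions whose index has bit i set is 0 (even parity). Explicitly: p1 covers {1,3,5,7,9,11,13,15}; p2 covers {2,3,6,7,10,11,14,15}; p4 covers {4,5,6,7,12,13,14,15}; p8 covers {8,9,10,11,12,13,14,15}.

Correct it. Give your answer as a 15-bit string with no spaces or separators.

111100011101110

s1 (pos 1,3,5,7,9,11,13,15): 1⊕1⊕1⊕0⊕1⊕0⊕1⊕0 = 1
s2 (pos 2,3,6,7,10,11,14,15): 1⊕1⊕0⊕0⊕1⊕0⊕1⊕0 = 0
s4 (pos 4,5,6,7,12,13,14,15): 1⊕1⊕0⊕0⊕1⊕1⊕1⊕0 = 1
s8 (pos 8,9,10,11,12,13,14,15): 1⊕1⊕1⊕0⊕1⊕1⊕1⊕0 = 0
Syndrome s8…s1 = 0101 → error at position 5.
Flip position 5: 111110011101110 → 111100011101110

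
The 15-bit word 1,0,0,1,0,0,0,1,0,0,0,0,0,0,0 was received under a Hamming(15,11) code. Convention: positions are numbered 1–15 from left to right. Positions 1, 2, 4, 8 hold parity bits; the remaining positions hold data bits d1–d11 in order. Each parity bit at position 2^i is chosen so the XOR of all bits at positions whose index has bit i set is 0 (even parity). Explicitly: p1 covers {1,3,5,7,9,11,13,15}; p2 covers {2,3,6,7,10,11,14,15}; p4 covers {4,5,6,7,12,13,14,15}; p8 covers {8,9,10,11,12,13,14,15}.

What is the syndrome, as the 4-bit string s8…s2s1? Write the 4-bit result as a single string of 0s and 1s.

1101

s1 (pos 1,3,5,7,9,11,13,15): 1⊕0⊕0⊕0⊕0⊕0⊕0⊕0 = 1
s2 (pos 2,3,6,7,10,11,14,15): 0⊕0⊕0⊕0⊕0⊕0⊕0⊕0 = 0
s4 (pos 4,5,6,7,12,13,14,15): 1⊕0⊕0⊕0⊕0⊕0⊕0⊕0 = 1
s8 (pos 8,9,10,11,12,13,14,15): 1⊕0⊕0⊕0⊕0⊕0⊕0⊕0 = 1
Syndrome s8…s1 = 1101 → error at position 13.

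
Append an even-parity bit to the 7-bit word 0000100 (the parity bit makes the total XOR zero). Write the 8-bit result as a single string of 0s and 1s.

XOR of the 7 data bits: 0⊕0⊕0⊕0⊕1⊕0⊕0 = 1
Parity bit = 1 (so all 8 bits XOR to 0).

00001001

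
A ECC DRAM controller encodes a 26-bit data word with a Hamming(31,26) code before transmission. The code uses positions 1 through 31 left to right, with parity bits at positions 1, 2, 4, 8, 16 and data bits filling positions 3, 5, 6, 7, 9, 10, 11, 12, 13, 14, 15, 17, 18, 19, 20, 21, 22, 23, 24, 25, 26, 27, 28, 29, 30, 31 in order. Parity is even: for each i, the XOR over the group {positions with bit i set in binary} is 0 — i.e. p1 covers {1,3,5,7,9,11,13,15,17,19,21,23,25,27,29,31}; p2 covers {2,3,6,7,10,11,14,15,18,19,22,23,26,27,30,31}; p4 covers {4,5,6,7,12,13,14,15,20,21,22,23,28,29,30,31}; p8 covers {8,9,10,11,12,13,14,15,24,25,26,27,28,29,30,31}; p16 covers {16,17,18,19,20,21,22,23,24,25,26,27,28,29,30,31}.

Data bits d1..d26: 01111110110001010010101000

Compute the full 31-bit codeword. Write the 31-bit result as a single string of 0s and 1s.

Place data at non-parity positions: p1 p2 0 p4 1 1 1 p8 1 1 1 0 1 1 0 p16 0 0 1 0 1 0 0 1 0 1 0 1 0 0 0
p1 (pos 1,3,5,7,9,11,13,15,17,19,21,23,25,27,29,31): XOR of data positions = 0⊕1⊕1⊕1⊕1⊕1⊕0⊕0⊕1⊕1⊕0⊕0⊕0⊕0⊕0 = 1
p2 (pos 2,3,6,7,10,11,14,15,18,19,22,23,26,27,30,31): XOR of data positions = 0⊕1⊕1⊕1⊕1⊕1⊕0⊕0⊕1⊕0⊕0⊕1⊕0⊕0⊕0 = 1
p4 (pos 4,5,6,7,12,13,14,15,20,21,22,23,28,29,30,31): XOR of data positions = 1⊕1⊕1⊕0⊕1⊕1⊕0⊕0⊕1⊕0⊕0⊕1⊕0⊕0⊕0 = 1
p8 (pos 8,9,10,11,12,13,14,15,24,25,26,27,28,29,30,31): XOR of data positions = 1⊕1⊕1⊕0⊕1⊕1⊕0⊕1⊕0⊕1⊕0⊕1⊕0⊕0⊕0 = 0
p16 (pos 16,17,18,19,20,21,22,23,24,25,26,27,28,29,30,31): XOR of data positions = 0⊕0⊕1⊕0⊕1⊕0⊕0⊕1⊕0⊕1⊕0⊕1⊕0⊕0⊕0 = 1
Codeword: 1101111011101101001010010101000

1101111011101101001010010101000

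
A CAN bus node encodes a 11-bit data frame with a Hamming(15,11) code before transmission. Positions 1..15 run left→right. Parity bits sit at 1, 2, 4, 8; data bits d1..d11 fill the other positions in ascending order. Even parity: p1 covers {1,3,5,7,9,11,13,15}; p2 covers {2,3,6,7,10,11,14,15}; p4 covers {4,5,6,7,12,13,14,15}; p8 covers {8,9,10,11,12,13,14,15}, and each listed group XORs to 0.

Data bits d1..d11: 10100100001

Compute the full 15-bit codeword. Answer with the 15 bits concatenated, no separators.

Place data at non-parity positions: p1 p2 1 p4 0 1 0 p8 0 1 0 0 0 0 1
p1 (pos 1,3,5,7,9,11,13,15): XOR of data positions = 1⊕0⊕0⊕0⊕0⊕0⊕1 = 0
p2 (pos 2,3,6,7,10,11,14,15): XOR of data positions = 1⊕1⊕0⊕1⊕0⊕0⊕1 = 0
p4 (pos 4,5,6,7,12,13,14,15): XOR of data positions = 0⊕1⊕0⊕0⊕0⊕0⊕1 = 0
p8 (pos 8,9,10,11,12,13,14,15): XOR of data positions = 0⊕1⊕0⊕0⊕0⊕0⊕1 = 0
Codeword: 001001000100001

001001000100001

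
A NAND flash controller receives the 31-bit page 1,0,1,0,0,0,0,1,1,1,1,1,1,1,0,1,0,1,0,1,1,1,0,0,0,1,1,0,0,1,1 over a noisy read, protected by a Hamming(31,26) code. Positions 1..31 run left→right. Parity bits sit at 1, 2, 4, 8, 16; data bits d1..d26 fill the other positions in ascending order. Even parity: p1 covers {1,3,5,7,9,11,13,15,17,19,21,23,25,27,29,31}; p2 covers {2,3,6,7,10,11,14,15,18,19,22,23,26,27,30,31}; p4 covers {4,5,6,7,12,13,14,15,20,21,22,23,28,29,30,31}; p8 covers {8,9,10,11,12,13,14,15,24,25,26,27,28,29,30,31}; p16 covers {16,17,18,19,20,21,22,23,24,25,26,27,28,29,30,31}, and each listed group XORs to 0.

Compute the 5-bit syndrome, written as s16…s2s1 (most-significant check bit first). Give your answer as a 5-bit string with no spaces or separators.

11000

s1 (pos 1,3,5,7,9,11,13,15,17,19,21,23,25,27,29,31): 1⊕1⊕0⊕0⊕1⊕1⊕1⊕0⊕0⊕0⊕1⊕0⊕0⊕1⊕0⊕1 = 0
s2 (pos 2,3,6,7,10,11,14,15,18,19,22,23,26,27,30,31): 0⊕1⊕0⊕0⊕1⊕1⊕1⊕0⊕1⊕0⊕1⊕0⊕1⊕1⊕1⊕1 = 0
s4 (pos 4,5,6,7,12,13,14,15,20,21,22,23,28,29,30,31): 0⊕0⊕0⊕0⊕1⊕1⊕1⊕0⊕1⊕1⊕1⊕0⊕0⊕0⊕1⊕1 = 0
s8 (pos 8,9,10,11,12,13,14,15,24,25,26,27,28,29,30,31): 1⊕1⊕1⊕1⊕1⊕1⊕1⊕0⊕0⊕0⊕1⊕1⊕0⊕0⊕1⊕1 = 1
s16 (pos 16,17,18,19,20,21,22,23,24,25,26,27,28,29,30,31): 1⊕0⊕1⊕0⊕1⊕1⊕1⊕0⊕0⊕0⊕1⊕1⊕0⊕0⊕1⊕1 = 1
Syndrome s16…s1 = 11000 → error at position 24.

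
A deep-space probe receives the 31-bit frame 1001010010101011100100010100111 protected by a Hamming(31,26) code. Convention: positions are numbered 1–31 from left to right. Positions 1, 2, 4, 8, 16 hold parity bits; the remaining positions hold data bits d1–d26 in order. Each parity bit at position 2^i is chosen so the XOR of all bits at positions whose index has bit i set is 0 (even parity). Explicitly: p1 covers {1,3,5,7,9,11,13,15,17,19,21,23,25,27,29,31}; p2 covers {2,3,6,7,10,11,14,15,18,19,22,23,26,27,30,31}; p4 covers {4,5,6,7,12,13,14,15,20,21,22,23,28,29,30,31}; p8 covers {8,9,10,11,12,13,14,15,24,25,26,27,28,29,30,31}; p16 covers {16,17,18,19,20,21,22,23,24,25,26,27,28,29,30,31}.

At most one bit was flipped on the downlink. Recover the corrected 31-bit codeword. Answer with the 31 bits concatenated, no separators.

1001010110101011100100010100111

s1 (pos 1,3,5,7,9,11,13,15,17,19,21,23,25,27,29,31): 1⊕0⊕0⊕0⊕1⊕1⊕1⊕1⊕1⊕0⊕0⊕0⊕0⊕0⊕1⊕1 = 0
s2 (pos 2,3,6,7,10,11,14,15,18,19,22,23,26,27,30,31): 0⊕0⊕1⊕0⊕0⊕1⊕0⊕1⊕0⊕0⊕0⊕0⊕1⊕0⊕1⊕1 = 0
s4 (pos 4,5,6,7,12,13,14,15,20,21,22,23,28,29,30,31): 1⊕0⊕1⊕0⊕0⊕1⊕0⊕1⊕1⊕0⊕0⊕0⊕0⊕1⊕1⊕1 = 0
s8 (pos 8,9,10,11,12,13,14,15,24,25,26,27,28,29,30,31): 0⊕1⊕0⊕1⊕0⊕1⊕0⊕1⊕1⊕0⊕1⊕0⊕0⊕1⊕1⊕1 = 1
s16 (pos 16,17,18,19,20,21,22,23,24,25,26,27,28,29,30,31): 1⊕1⊕0⊕0⊕1⊕0⊕0⊕0⊕1⊕0⊕1⊕0⊕0⊕1⊕1⊕1 = 0
Syndrome s16…s1 = 01000 → error at position 8.
Flip position 8: 1001010010101011100100010100111 → 1001010110101011100100010100111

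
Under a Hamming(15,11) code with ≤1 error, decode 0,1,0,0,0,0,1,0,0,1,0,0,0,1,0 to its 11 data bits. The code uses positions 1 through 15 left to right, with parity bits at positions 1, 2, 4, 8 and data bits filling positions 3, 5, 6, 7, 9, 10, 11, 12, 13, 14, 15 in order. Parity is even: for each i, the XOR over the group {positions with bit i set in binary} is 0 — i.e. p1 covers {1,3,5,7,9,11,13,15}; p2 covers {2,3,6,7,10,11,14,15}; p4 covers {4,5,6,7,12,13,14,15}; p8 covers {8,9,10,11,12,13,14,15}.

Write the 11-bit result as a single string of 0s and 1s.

00010100010

s1 (pos 1,3,5,7,9,11,13,15): 0⊕0⊕0⊕1⊕0⊕0⊕0⊕0 = 1
s2 (pos 2,3,6,7,10,11,14,15): 1⊕0⊕0⊕1⊕1⊕0⊕1⊕0 = 0
s4 (pos 4,5,6,7,12,13,14,15): 0⊕0⊕0⊕1⊕0⊕0⊕1⊕0 = 0
s8 (pos 8,9,10,11,12,13,14,15): 0⊕0⊕1⊕0⊕0⊕0⊕1⊕0 = 0
Syndrome s8…s1 = 0001 → error at position 1.
Flip position 1: 010000100100010 → 110000100100010
Read data bits from positions 3,5,6,7,9,10,11,12,13,14,15: 00010100010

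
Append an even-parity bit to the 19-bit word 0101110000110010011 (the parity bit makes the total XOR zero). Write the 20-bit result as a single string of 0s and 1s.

01011100001100100111

XOR of the 19 data bits: 0⊕1⊕0⊕1⊕1⊕1⊕0⊕0⊕0⊕0⊕1⊕1⊕0⊕0⊕1⊕0⊕0⊕1⊕1 = 1
Parity bit = 1 (so all 20 bits XOR to 0).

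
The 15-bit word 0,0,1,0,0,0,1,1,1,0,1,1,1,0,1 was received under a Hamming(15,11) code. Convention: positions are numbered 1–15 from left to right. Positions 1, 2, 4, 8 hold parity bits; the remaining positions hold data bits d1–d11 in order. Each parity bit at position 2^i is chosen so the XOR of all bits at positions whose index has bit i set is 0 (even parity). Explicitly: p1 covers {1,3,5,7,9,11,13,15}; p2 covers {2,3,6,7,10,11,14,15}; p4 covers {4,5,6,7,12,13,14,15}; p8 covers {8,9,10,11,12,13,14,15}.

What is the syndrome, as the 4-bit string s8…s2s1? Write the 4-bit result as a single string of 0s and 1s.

s1 (pos 1,3,5,7,9,11,13,15): 0⊕1⊕0⊕1⊕1⊕1⊕1⊕1 = 0
s2 (pos 2,3,6,7,10,11,14,15): 0⊕1⊕0⊕1⊕0⊕1⊕0⊕1 = 0
s4 (pos 4,5,6,7,12,13,14,15): 0⊕0⊕0⊕1⊕1⊕1⊕0⊕1 = 0
s8 (pos 8,9,10,11,12,13,14,15): 1⊕1⊕0⊕1⊕1⊕1⊕0⊕1 = 0
Syndrome s8…s1 = 0000 → no error.

0000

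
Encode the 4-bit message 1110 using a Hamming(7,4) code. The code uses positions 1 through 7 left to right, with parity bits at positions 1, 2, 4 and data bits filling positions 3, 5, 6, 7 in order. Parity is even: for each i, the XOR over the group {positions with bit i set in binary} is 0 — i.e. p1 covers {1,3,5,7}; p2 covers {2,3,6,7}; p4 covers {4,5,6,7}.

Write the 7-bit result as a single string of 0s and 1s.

0010110

Place data at non-parity positions: p1 p2 1 p4 1 1 0
p1 (pos 1,3,5,7): XOR of data positions = 1⊕1⊕0 = 0
p2 (pos 2,3,6,7): XOR of data positions = 1⊕1⊕0 = 0
p4 (pos 4,5,6,7): XOR of data positions = 1⊕1⊕0 = 0
Codeword: 0010110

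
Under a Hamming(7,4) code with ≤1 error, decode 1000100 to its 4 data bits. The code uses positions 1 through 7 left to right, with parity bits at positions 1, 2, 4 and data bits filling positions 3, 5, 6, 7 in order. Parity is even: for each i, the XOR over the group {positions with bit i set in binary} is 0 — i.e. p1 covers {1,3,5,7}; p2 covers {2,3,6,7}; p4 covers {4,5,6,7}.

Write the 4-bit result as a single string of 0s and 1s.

0100

s1 (pos 1,3,5,7): 1⊕0⊕1⊕0 = 0
s2 (pos 2,3,6,7): 0⊕0⊕0⊕0 = 0
s4 (pos 4,5,6,7): 0⊕1⊕0⊕0 = 1
Syndrome s4…s1 = 100 → error at position 4.
Flip position 4: 1000100 → 1001100
Read data bits from positions 3,5,6,7: 0100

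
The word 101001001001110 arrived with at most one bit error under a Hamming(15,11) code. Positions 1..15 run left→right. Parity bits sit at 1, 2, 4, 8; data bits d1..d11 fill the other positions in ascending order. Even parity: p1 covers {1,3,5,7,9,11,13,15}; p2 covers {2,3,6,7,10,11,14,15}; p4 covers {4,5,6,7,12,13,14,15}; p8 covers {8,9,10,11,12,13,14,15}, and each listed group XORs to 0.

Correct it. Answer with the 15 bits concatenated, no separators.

s1 (pos 1,3,5,7,9,11,13,15): 1⊕1⊕0⊕0⊕1⊕0⊕1⊕0 = 0
s2 (pos 2,3,6,7,10,11,14,15): 0⊕1⊕1⊕0⊕0⊕0⊕1⊕0 = 1
s4 (pos 4,5,6,7,12,13,14,15): 0⊕0⊕1⊕0⊕1⊕1⊕1⊕0 = 0
s8 (pos 8,9,10,11,12,13,14,15): 0⊕1⊕0⊕0⊕1⊕1⊕1⊕0 = 0
Syndrome s8…s1 = 0010 → error at position 2.
Flip position 2: 101001001001110 → 111001001001110

111001001001110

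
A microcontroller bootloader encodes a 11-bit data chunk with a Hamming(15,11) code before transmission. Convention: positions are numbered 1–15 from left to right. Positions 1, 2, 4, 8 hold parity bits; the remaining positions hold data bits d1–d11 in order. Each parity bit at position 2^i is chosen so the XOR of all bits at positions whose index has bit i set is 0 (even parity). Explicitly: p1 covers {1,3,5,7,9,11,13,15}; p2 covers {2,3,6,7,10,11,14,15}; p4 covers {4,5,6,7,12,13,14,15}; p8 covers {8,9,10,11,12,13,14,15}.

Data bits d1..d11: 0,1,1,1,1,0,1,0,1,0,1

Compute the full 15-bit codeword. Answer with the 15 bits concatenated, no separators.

Place data at non-parity positions: p1 p2 0 p4 1 1 1 p8 1 0 1 0 1 0 1
p1 (pos 1,3,5,7,9,11,13,15): XOR of data positions = 0⊕1⊕1⊕1⊕1⊕1⊕1 = 0
p2 (pos 2,3,6,7,10,11,14,15): XOR of data positions = 0⊕1⊕1⊕0⊕1⊕0⊕1 = 0
p4 (pos 4,5,6,7,12,13,14,15): XOR of data positions = 1⊕1⊕1⊕0⊕1⊕0⊕1 = 1
p8 (pos 8,9,10,11,12,13,14,15): XOR of data positions = 1⊕0⊕1⊕0⊕1⊕0⊕1 = 0
Codeword: 000111101010101

000111101010101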